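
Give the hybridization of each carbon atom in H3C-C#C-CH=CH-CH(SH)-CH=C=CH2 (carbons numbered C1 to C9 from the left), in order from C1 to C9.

C1 has 4 σ bonds: steric number 4 → sp3.
C2: 2 σ bonds, plus two π bonds; 2 regions of electron density → sp.
C3: 2 σ bonds, plus two π bonds — 2 electron domains, sp.
C4 has 3 σ bonds, plus one π bond: steric number 3 → sp2.
C5 — 3 σ bonds, plus one π bond. Steric number 3, so sp2.
C6 carries 4 σ bonds, giving a steric number of 4, so it is sp3.
C7 carries 3 σ bonds, plus one π bond, giving a steric number of 3, so it is sp2.
C8 has 2 σ bonds, plus two π bonds: steric number 2 → sp.
C9 — 3 σ bonds, plus one π bond. Steric number 3, so sp2.

C1 sp3, C2 sp, C3 sp, C4 sp2, C5 sp2, C6 sp3, C7 sp2, C8 sp, C9 sp2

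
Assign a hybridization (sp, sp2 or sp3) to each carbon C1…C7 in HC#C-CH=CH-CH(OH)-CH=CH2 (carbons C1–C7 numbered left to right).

C1 is sp: 2 σ bonds, plus two π bonds, 2 electron-density regions.
C2: 2 σ bonds, plus two π bonds — 2 electron domains, sp.
C3: 3 σ bonds, plus one π bond — 3 electron domains, sp2.
C4 has 3 σ bonds, plus one π bond: steric number 3 → sp2.
C5 has 4 σ bonds: steric number 4 → sp3.
C6 (3 σ bonds, plus one π bond) has steric number 3: sp2.
C7: 3 σ bonds, plus one π bond; 3 regions of electron density → sp2.

C1 sp, C2 sp, C3 sp2, C4 sp2, C5 sp3, C6 sp2, C7 sp2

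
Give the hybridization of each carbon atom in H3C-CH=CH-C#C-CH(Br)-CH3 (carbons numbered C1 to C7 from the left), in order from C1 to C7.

C1 sp3, C2 sp2, C3 sp2, C4 sp, C5 sp, C6 sp3, C7 sp3

C1 has 4 σ bonds: steric number 4 → sp3.
C2: 3 σ bonds, plus one π bond; 3 regions of electron density → sp2.
C3 — 3 σ bonds, plus one π bond. Steric number 3, so sp2.
C4: 2 σ bonds, plus two π bonds — 2 electron domains, sp.
C5: 2 σ bonds, plus two π bonds — 2 electron domains, sp.
C6 (4 σ bonds) has steric number 4: sp3.
C7: 4 σ bonds — 4 electron domains, sp3.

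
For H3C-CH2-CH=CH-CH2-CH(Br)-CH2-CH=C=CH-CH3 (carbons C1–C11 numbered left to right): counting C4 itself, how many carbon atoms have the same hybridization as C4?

C4 is sp2 (one π bond).
C1: sp3
C2: sp3
C3: sp2 ✓
C4: sp2 ✓
C5: sp3
C6: sp3
C7: sp3
C8: sp2 ✓
C9: sp
C10: sp2 ✓
C11: sp3
4 carbons are sp2.

4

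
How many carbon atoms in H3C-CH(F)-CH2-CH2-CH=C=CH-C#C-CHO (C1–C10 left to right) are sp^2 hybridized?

3

C1: sp3
C2: sp3
C3: sp3
C4: sp3
C5: sp2 ✓
C6: sp
C7: sp2 ✓
C8: sp
C9: sp
C10: sp2 ✓
C5, C7, C10 → 3 sp2 carbons.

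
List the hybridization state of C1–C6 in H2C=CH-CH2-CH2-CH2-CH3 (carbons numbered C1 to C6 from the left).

C1: 3 σ bonds, plus one π bond — 3 electron domains, sp2.
C2: 3 σ bonds, plus one π bond; 3 regions of electron density → sp2.
C3 is sp3: 4 σ bonds, 4 electron-density regions.
C4: 4 σ bonds — 4 electron domains, sp3.
C5: 4 σ bonds; 4 regions of electron density → sp3.
C6 carries 4 σ bonds, giving a steric number of 4, so it is sp3.

C1 sp2, C2 sp2, C3 sp3, C4 sp3, C5 sp3, C6 sp3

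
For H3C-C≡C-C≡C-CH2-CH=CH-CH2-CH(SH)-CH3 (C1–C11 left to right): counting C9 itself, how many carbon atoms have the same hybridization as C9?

5

C9 is sp3 (only σ bonds).
C1: sp3 ✓
C2: sp
C3: sp
C4: sp
C5: sp
C6: sp3 ✓
C7: sp2
C8: sp2
C9: sp3 ✓
C10: sp3 ✓
C11: sp3 ✓
5 carbons are sp3.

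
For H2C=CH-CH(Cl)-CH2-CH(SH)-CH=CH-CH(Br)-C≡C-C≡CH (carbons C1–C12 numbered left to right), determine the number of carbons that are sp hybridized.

4

C1: sp2
C2: sp2
C3: sp3
C4: sp3
C5: sp3
C6: sp2
C7: sp2
C8: sp3
C9: sp ✓
C10: sp ✓
C11: sp ✓
C12: sp ✓
C9, C10, C11, C12 → 4 sp carbons.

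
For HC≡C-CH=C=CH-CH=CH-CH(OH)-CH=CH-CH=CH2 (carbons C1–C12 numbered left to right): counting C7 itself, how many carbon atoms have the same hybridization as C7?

8

C7 is sp2 (one π bond).
C1: sp
C2: sp
C3: sp2 ✓
C4: sp
C5: sp2 ✓
C6: sp2 ✓
C7: sp2 ✓
C8: sp3
C9: sp2 ✓
C10: sp2 ✓
C11: sp2 ✓
C12: sp2 ✓
8 carbons are sp2.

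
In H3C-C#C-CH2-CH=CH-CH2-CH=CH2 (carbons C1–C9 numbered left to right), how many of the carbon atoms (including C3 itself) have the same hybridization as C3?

2

C3 is sp (two π bonds).
C1: sp3
C2: sp ✓
C3: sp ✓
C4: sp3
C5: sp2
C6: sp2
C7: sp3
C8: sp2
C9: sp2
2 carbons are sp.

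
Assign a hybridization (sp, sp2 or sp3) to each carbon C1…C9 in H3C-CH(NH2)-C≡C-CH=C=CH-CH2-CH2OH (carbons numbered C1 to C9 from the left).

C1 is sp3: 4 σ bonds, 4 electron-density regions.
C2: 4 σ bonds — 4 electron domains, sp3.
C3 is sp: 2 σ bonds, plus two π bonds, 2 electron-density regions.
C4 — 2 σ bonds, plus two π bonds. Steric number 2, so sp.
C5 is sp2: 3 σ bonds, plus one π bond, 3 electron-density regions.
C6 is sp: 2 σ bonds, plus two π bonds, 2 electron-density regions.
C7 is sp2: 3 σ bonds, plus one π bond, 3 electron-density regions.
C8 has 4 σ bonds: steric number 4 → sp3.
C9: 4 σ bonds; 4 regions of electron density → sp3.

C1 sp3, C2 sp3, C3 sp, C4 sp, C5 sp2, C6 sp, C7 sp2, C8 sp3, C9 sp3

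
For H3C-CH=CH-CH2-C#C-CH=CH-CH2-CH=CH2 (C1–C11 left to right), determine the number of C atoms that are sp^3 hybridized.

C1: sp3 ✓
C2: sp2
C3: sp2
C4: sp3 ✓
C5: sp
C6: sp
C7: sp2
C8: sp2
C9: sp3 ✓
C10: sp2
C11: sp2
C1, C4, C9 → 3 sp3 carbons.

3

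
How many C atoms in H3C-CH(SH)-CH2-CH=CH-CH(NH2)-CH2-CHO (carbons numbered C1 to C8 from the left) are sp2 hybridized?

3

C1: sp3
C2: sp3
C3: sp3
C4: sp2 ✓
C5: sp2 ✓
C6: sp3
C7: sp3
C8: sp2 ✓
C4, C5, C8 → 3 sp2 carbons.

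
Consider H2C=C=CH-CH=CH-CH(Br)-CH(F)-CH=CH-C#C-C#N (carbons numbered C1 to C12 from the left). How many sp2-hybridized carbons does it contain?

6

C1: sp2 ✓
C2: sp
C3: sp2 ✓
C4: sp2 ✓
C5: sp2 ✓
C6: sp3
C7: sp3
C8: sp2 ✓
C9: sp2 ✓
C10: sp
C11: sp
C12: sp
C1, C3, C4, C5, C8, C9 → 6 sp2 carbons.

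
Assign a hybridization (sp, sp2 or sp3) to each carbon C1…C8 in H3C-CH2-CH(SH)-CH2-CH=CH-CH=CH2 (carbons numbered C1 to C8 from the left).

C1 sp3, C2 sp3, C3 sp3, C4 sp3, C5 sp2, C6 sp2, C7 sp2, C8 sp2

C1 carries 4 σ bonds, giving a steric number of 4, so it is sp3.
C2 is sp3: 4 σ bonds, 4 electron-density regions.
C3 is sp3: 4 σ bonds, 4 electron-density regions.
C4: 4 σ bonds — 4 electron domains, sp3.
C5: 3 σ bonds, plus one π bond — 3 electron domains, sp2.
C6 carries 3 σ bonds, plus one π bond, giving a steric number of 3, so it is sp2.
C7 is sp2: 3 σ bonds, plus one π bond, 3 electron-density regions.
C8 — 3 σ bonds, plus one π bond. Steric number 3, so sp2.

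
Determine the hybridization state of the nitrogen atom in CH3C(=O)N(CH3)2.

Amide resonance: N lone pair conjugated with C=O → sp2.

sp²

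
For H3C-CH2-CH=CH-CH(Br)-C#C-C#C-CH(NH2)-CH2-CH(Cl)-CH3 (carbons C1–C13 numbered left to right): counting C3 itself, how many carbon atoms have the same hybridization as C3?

C3 is sp2 (one π bond).
C1: sp3
C2: sp3
C3: sp2 ✓
C4: sp2 ✓
C5: sp3
C6: sp
C7: sp
C8: sp
C9: sp
C10: sp3
C11: sp3
C12: sp3
C13: sp3
2 carbons are sp2.

2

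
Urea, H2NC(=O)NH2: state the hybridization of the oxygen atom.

The oxygen atom carries 1 σ bond and 2 lone pairs, plus one π bond, giving a steric number of 3, so it is sp2.

sp^2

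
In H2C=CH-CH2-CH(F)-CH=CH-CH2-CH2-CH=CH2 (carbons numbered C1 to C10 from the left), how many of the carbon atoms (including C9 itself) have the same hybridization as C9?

6

C9 is sp2 (one π bond).
C1: sp2 ✓
C2: sp2 ✓
C3: sp3
C4: sp3
C5: sp2 ✓
C6: sp2 ✓
C7: sp3
C8: sp3
C9: sp2 ✓
C10: sp2 ✓
6 carbons are sp2.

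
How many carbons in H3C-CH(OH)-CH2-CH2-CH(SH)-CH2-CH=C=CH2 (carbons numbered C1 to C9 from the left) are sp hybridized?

1

C1: sp3
C2: sp3
C3: sp3
C4: sp3
C5: sp3
C6: sp3
C7: sp2
C8: sp ✓
C9: sp2
C8 → 1 sp carbon.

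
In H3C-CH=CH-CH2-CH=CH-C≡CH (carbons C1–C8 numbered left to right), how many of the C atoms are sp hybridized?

2

C1: sp3
C2: sp2
C3: sp2
C4: sp3
C5: sp2
C6: sp2
C7: sp ✓
C8: sp ✓
C7, C8 → 2 sp carbons.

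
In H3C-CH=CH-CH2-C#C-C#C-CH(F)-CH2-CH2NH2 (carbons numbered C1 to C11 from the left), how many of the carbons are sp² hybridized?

2

C1: sp3
C2: sp2 ✓
C3: sp2 ✓
C4: sp3
C5: sp
C6: sp
C7: sp
C8: sp
C9: sp3
C10: sp3
C11: sp3
C2, C3 → 2 sp2 carbons.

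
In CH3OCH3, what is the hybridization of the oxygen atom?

Two σ bonds + two lone pairs = steric number 4 → sp3.

sp³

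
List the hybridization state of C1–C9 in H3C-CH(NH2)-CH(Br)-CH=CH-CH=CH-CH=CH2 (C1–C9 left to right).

C1 sp3, C2 sp3, C3 sp3, C4 sp2, C5 sp2, C6 sp2, C7 sp2, C8 sp2, C9 sp2

C1 — 4 σ bonds. Steric number 4, so sp3.
C2 — 4 σ bonds. Steric number 4, so sp3.
C3: 4 σ bonds — 4 electron domains, sp3.
C4 — 3 σ bonds, plus one π bond. Steric number 3, so sp2.
C5 — 3 σ bonds, plus one π bond. Steric number 3, so sp2.
C6 is sp2: 3 σ bonds, plus one π bond, 3 electron-density regions.
C7 has 3 σ bonds, plus one π bond: steric number 3 → sp2.
C8: 3 σ bonds, plus one π bond — 3 electron domains, sp2.
C9 carries 3 σ bonds, plus one π bond, giving a steric number of 3, so it is sp2.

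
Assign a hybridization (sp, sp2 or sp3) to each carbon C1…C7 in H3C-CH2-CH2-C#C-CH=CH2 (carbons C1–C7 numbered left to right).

C1 is sp3: 4 σ bonds, 4 electron-density regions.
C2 carries 4 σ bonds, giving a steric number of 4, so it is sp3.
C3 carries 4 σ bonds, giving a steric number of 4, so it is sp3.
C4 — 2 σ bonds, plus two π bonds. Steric number 2, so sp.
C5: 2 σ bonds, plus two π bonds; 2 regions of electron density → sp.
C6: 3 σ bonds, plus one π bond — 3 electron domains, sp2.
C7: 3 σ bonds, plus one π bond; 3 regions of electron density → sp2.

C1 sp3, C2 sp3, C3 sp3, C4 sp, C5 sp, C6 sp2, C7 sp2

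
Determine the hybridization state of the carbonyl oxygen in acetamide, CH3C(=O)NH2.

The carbonyl oxygen (1 σ bond and 2 lone pairs, plus one π bond) has steric number 3: sp2.

sp²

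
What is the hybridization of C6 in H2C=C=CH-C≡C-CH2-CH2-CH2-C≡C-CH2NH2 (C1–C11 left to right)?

C6 is sp3: 4 σ bonds, 4 electron-density regions.

sp^3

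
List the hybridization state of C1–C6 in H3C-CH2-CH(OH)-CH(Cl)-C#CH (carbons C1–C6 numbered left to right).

C1 sp3, C2 sp3, C3 sp3, C4 sp3, C5 sp, C6 sp

C1: 4 σ bonds — 4 electron domains, sp3.
C2: 4 σ bonds; 4 regions of electron density → sp3.
C3: 4 σ bonds; 4 regions of electron density → sp3.
C4: 4 σ bonds; 4 regions of electron density → sp3.
C5: 2 σ bonds, plus two π bonds; 2 regions of electron density → sp.
C6 is sp: 2 σ bonds, plus two π bonds, 2 electron-density regions.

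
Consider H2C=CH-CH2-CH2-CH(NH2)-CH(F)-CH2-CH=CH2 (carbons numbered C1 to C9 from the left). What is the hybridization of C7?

C7: 4 σ bonds — 4 electron domains, sp3.

sp³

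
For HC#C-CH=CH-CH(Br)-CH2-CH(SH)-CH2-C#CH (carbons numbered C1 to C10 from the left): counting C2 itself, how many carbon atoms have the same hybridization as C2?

4

C2 is sp (two π bonds).
C1: sp ✓
C2: sp ✓
C3: sp2
C4: sp2
C5: sp3
C6: sp3
C7: sp3
C8: sp3
C9: sp ✓
C10: sp ✓
4 carbons are sp.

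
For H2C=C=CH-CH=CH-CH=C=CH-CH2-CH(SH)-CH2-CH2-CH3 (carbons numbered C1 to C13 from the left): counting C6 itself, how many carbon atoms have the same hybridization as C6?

C6 is sp2 (one π bond).
C1: sp2 ✓
C2: sp
C3: sp2 ✓
C4: sp2 ✓
C5: sp2 ✓
C6: sp2 ✓
C7: sp
C8: sp2 ✓
C9: sp3
C10: sp3
C11: sp3
C12: sp3
C13: sp3
6 carbons are sp2.

6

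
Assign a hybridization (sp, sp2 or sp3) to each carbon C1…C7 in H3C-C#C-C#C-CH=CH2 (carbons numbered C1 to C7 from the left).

C1: 4 σ bonds; 4 regions of electron density → sp3.
C2 has 2 σ bonds, plus two π bonds: steric number 2 → sp.
C3 is sp: 2 σ bonds, plus two π bonds, 2 electron-density regions.
C4 (2 σ bonds, plus two π bonds) has steric number 2: sp.
C5: 2 σ bonds, plus two π bonds; 2 regions of electron density → sp.
C6 (3 σ bonds, plus one π bond) has steric number 3: sp2.
C7 has 3 σ bonds, plus one π bond: steric number 3 → sp2.

C1 sp3, C2 sp, C3 sp, C4 sp, C5 sp, C6 sp2, C7 sp2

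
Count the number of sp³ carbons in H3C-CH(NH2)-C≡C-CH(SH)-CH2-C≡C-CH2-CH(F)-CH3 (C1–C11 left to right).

7

C1: sp3 ✓
C2: sp3 ✓
C3: sp
C4: sp
C5: sp3 ✓
C6: sp3 ✓
C7: sp
C8: sp
C9: sp3 ✓
C10: sp3 ✓
C11: sp3 ✓
C1, C2, C5, C6, C9, C10, C11 → 7 sp3 carbons.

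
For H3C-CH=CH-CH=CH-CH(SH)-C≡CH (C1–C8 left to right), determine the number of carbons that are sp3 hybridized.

C1: sp3 ✓
C2: sp2
C3: sp2
C4: sp2
C5: sp2
C6: sp3 ✓
C7: sp
C8: sp
C1, C6 → 2 sp3 carbons.

2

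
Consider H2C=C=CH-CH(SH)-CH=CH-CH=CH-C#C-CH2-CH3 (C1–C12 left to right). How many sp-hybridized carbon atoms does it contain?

3

C1: sp2
C2: sp ✓
C3: sp2
C4: sp3
C5: sp2
C6: sp2
C7: sp2
C8: sp2
C9: sp ✓
C10: sp ✓
C11: sp3
C12: sp3
C2, C9, C10 → 3 sp carbons.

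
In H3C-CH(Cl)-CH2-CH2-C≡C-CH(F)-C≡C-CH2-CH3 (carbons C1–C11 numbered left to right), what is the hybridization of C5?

sp

C5 (2 σ bonds, plus two π bonds) has steric number 2: sp.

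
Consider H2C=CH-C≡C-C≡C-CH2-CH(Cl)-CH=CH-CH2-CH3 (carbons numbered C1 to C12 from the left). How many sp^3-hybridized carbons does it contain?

4

C1: sp2
C2: sp2
C3: sp
C4: sp
C5: sp
C6: sp
C7: sp3 ✓
C8: sp3 ✓
C9: sp2
C10: sp2
C11: sp3 ✓
C12: sp3 ✓
C7, C8, C11, C12 → 4 sp3 carbons.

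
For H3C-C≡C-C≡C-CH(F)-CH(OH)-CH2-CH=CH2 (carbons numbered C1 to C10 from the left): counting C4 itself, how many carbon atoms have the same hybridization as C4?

4

C4 is sp (two π bonds).
C1: sp3
C2: sp ✓
C3: sp ✓
C4: sp ✓
C5: sp ✓
C6: sp3
C7: sp3
C8: sp3
C9: sp2
C10: sp2
4 carbons are sp.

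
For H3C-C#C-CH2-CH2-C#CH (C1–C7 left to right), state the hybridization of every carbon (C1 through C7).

C1 sp3, C2 sp, C3 sp, C4 sp3, C5 sp3, C6 sp, C7 sp

C1 has 4 σ bonds: steric number 4 → sp3.
C2 has 2 σ bonds, plus two π bonds: steric number 2 → sp.
C3: 2 σ bonds, plus two π bonds; 2 regions of electron density → sp.
C4 carries 4 σ bonds, giving a steric number of 4, so it is sp3.
C5: 4 σ bonds — 4 electron domains, sp3.
C6: 2 σ bonds, plus two π bonds; 2 regions of electron density → sp.
C7: 2 σ bonds, plus two π bonds — 2 electron domains, sp.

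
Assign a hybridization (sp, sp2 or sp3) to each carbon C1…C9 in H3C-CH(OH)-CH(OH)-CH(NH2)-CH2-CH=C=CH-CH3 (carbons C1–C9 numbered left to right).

C1 sp3, C2 sp3, C3 sp3, C4 sp3, C5 sp3, C6 sp2, C7 sp, C8 sp2, C9 sp3

C1 has 4 σ bonds: steric number 4 → sp3.
C2 has 4 σ bonds: steric number 4 → sp3.
C3 is sp3: 4 σ bonds, 4 electron-density regions.
C4 carries 4 σ bonds, giving a steric number of 4, so it is sp3.
C5 is sp3: 4 σ bonds, 4 electron-density regions.
C6: 3 σ bonds, plus one π bond; 3 regions of electron density → sp2.
C7 has 2 σ bonds, plus two π bonds: steric number 2 → sp.
C8 — 3 σ bonds, plus one π bond. Steric number 3, so sp2.
C9: 4 σ bonds; 4 regions of electron density → sp3.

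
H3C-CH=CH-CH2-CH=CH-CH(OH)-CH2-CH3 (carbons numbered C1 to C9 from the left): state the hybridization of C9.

C9: 4 σ bonds; 4 regions of electron density → sp3.

sp³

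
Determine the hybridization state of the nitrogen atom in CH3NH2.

Three σ bonds + one lone pair = steric number 4 → sp3.

sp³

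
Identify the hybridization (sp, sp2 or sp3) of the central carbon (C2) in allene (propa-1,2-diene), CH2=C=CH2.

sp

Two σ bonds and two π bonds (one to each neighbour) → sp.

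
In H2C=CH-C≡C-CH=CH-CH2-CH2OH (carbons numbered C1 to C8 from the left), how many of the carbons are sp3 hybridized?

2

C1: sp2
C2: sp2
C3: sp
C4: sp
C5: sp2
C6: sp2
C7: sp3 ✓
C8: sp3 ✓
C7, C8 → 2 sp3 carbons.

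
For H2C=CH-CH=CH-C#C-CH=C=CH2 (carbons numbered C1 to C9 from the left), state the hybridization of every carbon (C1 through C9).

C1: 3 σ bonds, plus one π bond — 3 electron domains, sp2.
C2: 3 σ bonds, plus one π bond; 3 regions of electron density → sp2.
C3 carries 3 σ bonds, plus one π bond, giving a steric number of 3, so it is sp2.
C4 — 3 σ bonds, plus one π bond. Steric number 3, so sp2.
C5: 2 σ bonds, plus two π bonds; 2 regions of electron density → sp.
C6 has 2 σ bonds, plus two π bonds: steric number 2 → sp.
C7 (3 σ bonds, plus one π bond) has steric number 3: sp2.
C8 (2 σ bonds, plus two π bonds) has steric number 2: sp.
C9 (3 σ bonds, plus one π bond) has steric number 3: sp2.

C1 sp2, C2 sp2, C3 sp2, C4 sp2, C5 sp, C6 sp, C7 sp2, C8 sp, C9 sp2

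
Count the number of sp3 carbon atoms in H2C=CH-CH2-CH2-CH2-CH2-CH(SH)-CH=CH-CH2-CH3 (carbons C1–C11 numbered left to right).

7

C1: sp2
C2: sp2
C3: sp3 ✓
C4: sp3 ✓
C5: sp3 ✓
C6: sp3 ✓
C7: sp3 ✓
C8: sp2
C9: sp2
C10: sp3 ✓
C11: sp3 ✓
C3, C4, C5, C6, C7, C10, C11 → 7 sp3 carbons.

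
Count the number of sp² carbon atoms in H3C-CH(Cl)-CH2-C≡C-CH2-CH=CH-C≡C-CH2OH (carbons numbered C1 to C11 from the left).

C1: sp3
C2: sp3
C3: sp3
C4: sp
C5: sp
C6: sp3
C7: sp2 ✓
C8: sp2 ✓
C9: sp
C10: sp
C11: sp3
C7, C8 → 2 sp2 carbons.

2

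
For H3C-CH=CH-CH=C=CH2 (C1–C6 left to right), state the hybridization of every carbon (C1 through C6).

C1 is sp3: 4 σ bonds, 4 electron-density regions.
C2 is sp2: 3 σ bonds, plus one π bond, 3 electron-density regions.
C3 — 3 σ bonds, plus one π bond. Steric number 3, so sp2.
C4 is sp2: 3 σ bonds, plus one π bond, 3 electron-density regions.
C5 carries 2 σ bonds, plus two π bonds, giving a steric number of 2, so it is sp.
C6 (3 σ bonds, plus one π bond) has steric number 3: sp2.

C1 sp3, C2 sp2, C3 sp2, C4 sp2, C5 sp, C6 sp2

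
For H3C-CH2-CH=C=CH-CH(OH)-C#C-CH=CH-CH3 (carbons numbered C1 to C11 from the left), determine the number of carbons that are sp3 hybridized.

C1: sp3 ✓
C2: sp3 ✓
C3: sp2
C4: sp
C5: sp2
C6: sp3 ✓
C7: sp
C8: sp
C9: sp2
C10: sp2
C11: sp3 ✓
C1, C2, C6, C11 → 4 sp3 carbons.

4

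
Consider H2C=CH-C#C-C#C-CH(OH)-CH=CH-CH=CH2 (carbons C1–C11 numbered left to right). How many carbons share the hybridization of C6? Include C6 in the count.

4

C6 is sp (two π bonds).
C1: sp2
C2: sp2
C3: sp ✓
C4: sp ✓
C5: sp ✓
C6: sp ✓
C7: sp3
C8: sp2
C9: sp2
C10: sp2
C11: sp2
4 carbons are sp.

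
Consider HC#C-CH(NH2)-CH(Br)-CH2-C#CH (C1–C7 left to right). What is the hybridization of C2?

sp

C2 (2 σ bonds, plus two π bonds) has steric number 2: sp.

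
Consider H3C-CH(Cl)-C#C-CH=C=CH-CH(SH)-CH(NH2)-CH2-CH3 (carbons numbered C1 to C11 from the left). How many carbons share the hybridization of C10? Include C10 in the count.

C10 is sp3 (only σ bonds).
C1: sp3 ✓
C2: sp3 ✓
C3: sp
C4: sp
C5: sp2
C6: sp
C7: sp2
C8: sp3 ✓
C9: sp3 ✓
C10: sp3 ✓
C11: sp3 ✓
6 carbons are sp3.

6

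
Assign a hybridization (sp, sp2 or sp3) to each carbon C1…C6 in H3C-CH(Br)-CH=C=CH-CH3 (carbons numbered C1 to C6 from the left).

C1 sp3, C2 sp3, C3 sp2, C4 sp, C5 sp2, C6 sp3

C1 (4 σ bonds) has steric number 4: sp3.
C2: 4 σ bonds; 4 regions of electron density → sp3.
C3: 3 σ bonds, plus one π bond; 3 regions of electron density → sp2.
C4 has 2 σ bonds, plus two π bonds: steric number 2 → sp.
C5 carries 3 σ bonds, plus one π bond, giving a steric number of 3, so it is sp2.
C6 (4 σ bonds) has steric number 4: sp3.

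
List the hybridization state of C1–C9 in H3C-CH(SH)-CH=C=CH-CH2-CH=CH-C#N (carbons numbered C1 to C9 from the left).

C1 is sp3: 4 σ bonds, 4 electron-density regions.
C2 is sp3: 4 σ bonds, 4 electron-density regions.
C3 has 3 σ bonds, plus one π bond: steric number 3 → sp2.
C4 is sp: 2 σ bonds, plus two π bonds, 2 electron-density regions.
C5 is sp2: 3 σ bonds, plus one π bond, 3 electron-density regions.
C6 is sp3: 4 σ bonds, 4 electron-density regions.
C7: 3 σ bonds, plus one π bond — 3 electron domains, sp2.
C8 carries 3 σ bonds, plus one π bond, giving a steric number of 3, so it is sp2.
C9: 2 σ bonds, plus two π bonds; 2 regions of electron density → sp.

C1 sp3, C2 sp3, C3 sp2, C4 sp, C5 sp2, C6 sp3, C7 sp2, C8 sp2, C9 sp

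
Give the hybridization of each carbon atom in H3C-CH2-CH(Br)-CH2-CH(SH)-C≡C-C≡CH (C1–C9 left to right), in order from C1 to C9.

C1 has 4 σ bonds: steric number 4 → sp3.
C2: 4 σ bonds; 4 regions of electron density → sp3.
C3 carries 4 σ bonds, giving a steric number of 4, so it is sp3.
C4 (4 σ bonds) has steric number 4: sp3.
C5: 4 σ bonds; 4 regions of electron density → sp3.
C6: 2 σ bonds, plus two π bonds — 2 electron domains, sp.
C7 carries 2 σ bonds, plus two π bonds, giving a steric number of 2, so it is sp.
C8 (2 σ bonds, plus two π bonds) has steric number 2: sp.
C9: 2 σ bonds, plus two π bonds; 2 regions of electron density → sp.

C1 sp3, C2 sp3, C3 sp3, C4 sp3, C5 sp3, C6 sp, C7 sp, C8 sp, C9 sp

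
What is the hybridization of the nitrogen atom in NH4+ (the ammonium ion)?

sp^3

Four σ bonds, no lone pair → sp3, tetrahedral.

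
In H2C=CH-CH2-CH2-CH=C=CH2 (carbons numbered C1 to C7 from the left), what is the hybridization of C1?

C1 has 3 σ bonds, plus one π bond: steric number 3 → sp2.

sp²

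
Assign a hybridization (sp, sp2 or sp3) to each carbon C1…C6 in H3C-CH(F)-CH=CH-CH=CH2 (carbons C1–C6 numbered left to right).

C1 sp3, C2 sp3, C3 sp2, C4 sp2, C5 sp2, C6 sp2

C1 (4 σ bonds) has steric number 4: sp3.
C2 has 4 σ bonds: steric number 4 → sp3.
C3 is sp2: 3 σ bonds, plus one π bond, 3 electron-density regions.
C4: 3 σ bonds, plus one π bond — 3 electron domains, sp2.
C5: 3 σ bonds, plus one π bond; 3 regions of electron density → sp2.
C6 carries 3 σ bonds, plus one π bond, giving a steric number of 3, so it is sp2.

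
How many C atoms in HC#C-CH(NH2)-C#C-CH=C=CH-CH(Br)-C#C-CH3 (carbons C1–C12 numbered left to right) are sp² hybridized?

2

C1: sp
C2: sp
C3: sp3
C4: sp
C5: sp
C6: sp2 ✓
C7: sp
C8: sp2 ✓
C9: sp3
C10: sp
C11: sp
C12: sp3
C6, C8 → 2 sp2 carbons.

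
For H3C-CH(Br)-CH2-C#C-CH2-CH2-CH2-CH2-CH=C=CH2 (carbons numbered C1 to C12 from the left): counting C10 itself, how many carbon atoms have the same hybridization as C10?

2

C10 is sp2 (one π bond).
C1: sp3
C2: sp3
C3: sp3
C4: sp
C5: sp
C6: sp3
C7: sp3
C8: sp3
C9: sp3
C10: sp2 ✓
C11: sp
C12: sp2 ✓
2 carbons are sp2.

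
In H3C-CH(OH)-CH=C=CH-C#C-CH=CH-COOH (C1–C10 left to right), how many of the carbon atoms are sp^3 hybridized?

C1: sp3 ✓
C2: sp3 ✓
C3: sp2
C4: sp
C5: sp2
C6: sp
C7: sp
C8: sp2
C9: sp2
C10: sp2
C1, C2 → 2 sp3 carbons.

2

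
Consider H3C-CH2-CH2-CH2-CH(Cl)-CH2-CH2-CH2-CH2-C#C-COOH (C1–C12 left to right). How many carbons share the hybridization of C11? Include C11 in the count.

2

C11 is sp (two π bonds).
C1: sp3
C2: sp3
C3: sp3
C4: sp3
C5: sp3
C6: sp3
C7: sp3
C8: sp3
C9: sp3
C10: sp ✓
C11: sp ✓
C12: sp2
2 carbons are sp.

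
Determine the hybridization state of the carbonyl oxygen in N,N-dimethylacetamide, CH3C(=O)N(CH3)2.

sp^2

The carbonyl oxygen has 1 σ bond and 2 lone pairs, plus one π bond: steric number 3 → sp2.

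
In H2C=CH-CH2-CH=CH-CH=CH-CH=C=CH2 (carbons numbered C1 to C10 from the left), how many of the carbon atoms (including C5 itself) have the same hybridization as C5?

C5 is sp2 (one π bond).
C1: sp2 ✓
C2: sp2 ✓
C3: sp3
C4: sp2 ✓
C5: sp2 ✓
C6: sp2 ✓
C7: sp2 ✓
C8: sp2 ✓
C9: sp
C10: sp2 ✓
8 carbons are sp2.

8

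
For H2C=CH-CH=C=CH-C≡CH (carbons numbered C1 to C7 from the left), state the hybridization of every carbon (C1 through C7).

C1 carries 3 σ bonds, plus one π bond, giving a steric number of 3, so it is sp2.
C2 has 3 σ bonds, plus one π bond: steric number 3 → sp2.
C3 carries 3 σ bonds, plus one π bond, giving a steric number of 3, so it is sp2.
C4: 2 σ bonds, plus two π bonds — 2 electron domains, sp.
C5 carries 3 σ bonds, plus one π bond, giving a steric number of 3, so it is sp2.
C6: 2 σ bonds, plus two π bonds — 2 electron domains, sp.
C7 has 2 σ bonds, plus two π bonds: steric number 2 → sp.

C1 sp2, C2 sp2, C3 sp2, C4 sp, C5 sp2, C6 sp, C7 sp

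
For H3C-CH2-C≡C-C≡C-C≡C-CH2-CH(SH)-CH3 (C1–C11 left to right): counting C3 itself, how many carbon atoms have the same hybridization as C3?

6

C3 is sp (two π bonds).
C1: sp3
C2: sp3
C3: sp ✓
C4: sp ✓
C5: sp ✓
C6: sp ✓
C7: sp ✓
C8: sp ✓
C9: sp3
C10: sp3
C11: sp3
6 carbons are sp.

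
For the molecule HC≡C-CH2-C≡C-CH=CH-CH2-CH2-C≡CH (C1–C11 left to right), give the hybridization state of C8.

sp^3

C8 is sp3: 4 σ bonds, 4 electron-density regions.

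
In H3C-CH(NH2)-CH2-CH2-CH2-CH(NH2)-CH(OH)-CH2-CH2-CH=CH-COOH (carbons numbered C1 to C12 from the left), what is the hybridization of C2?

sp³

C2 (4 σ bonds) has steric number 4: sp3.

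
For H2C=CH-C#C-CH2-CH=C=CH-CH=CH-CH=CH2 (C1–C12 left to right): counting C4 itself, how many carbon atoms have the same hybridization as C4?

C4 is sp (two π bonds).
C1: sp2
C2: sp2
C3: sp ✓
C4: sp ✓
C5: sp3
C6: sp2
C7: sp ✓
C8: sp2
C9: sp2
C10: sp2
C11: sp2
C12: sp2
3 carbons are sp.

3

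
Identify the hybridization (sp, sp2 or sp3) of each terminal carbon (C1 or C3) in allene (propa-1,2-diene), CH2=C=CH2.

Each terminal carbon (C1 or C3) has 3 σ bonds, plus one π bond: steric number 3 → sp2.

sp2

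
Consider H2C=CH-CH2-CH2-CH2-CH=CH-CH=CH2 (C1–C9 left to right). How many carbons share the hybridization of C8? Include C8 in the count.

C8 is sp2 (one π bond).
C1: sp2 ✓
C2: sp2 ✓
C3: sp3
C4: sp3
C5: sp3
C6: sp2 ✓
C7: sp2 ✓
C8: sp2 ✓
C9: sp2 ✓
6 carbons are sp2.

6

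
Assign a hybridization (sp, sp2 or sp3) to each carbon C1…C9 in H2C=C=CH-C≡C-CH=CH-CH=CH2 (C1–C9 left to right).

C1 is sp2: 3 σ bonds, plus one π bond, 3 electron-density regions.
C2 carries 2 σ bonds, plus two π bonds, giving a steric number of 2, so it is sp.
C3 carries 3 σ bonds, plus one π bond, giving a steric number of 3, so it is sp2.
C4 has 2 σ bonds, plus two π bonds: steric number 2 → sp.
C5 is sp: 2 σ bonds, plus two π bonds, 2 electron-density regions.
C6: 3 σ bonds, plus one π bond — 3 electron domains, sp2.
C7 is sp2: 3 σ bonds, plus one π bond, 3 electron-density regions.
C8 has 3 σ bonds, plus one π bond: steric number 3 → sp2.
C9 is sp2: 3 σ bonds, plus one π bond, 3 electron-density regions.

C1 sp2, C2 sp, C3 sp2, C4 sp, C5 sp, C6 sp2, C7 sp2, C8 sp2, C9 sp2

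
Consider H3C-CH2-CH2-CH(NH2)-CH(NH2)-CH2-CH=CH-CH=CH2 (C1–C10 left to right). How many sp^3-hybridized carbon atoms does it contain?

C1: sp3 ✓
C2: sp3 ✓
C3: sp3 ✓
C4: sp3 ✓
C5: sp3 ✓
C6: sp3 ✓
C7: sp2
C8: sp2
C9: sp2
C10: sp2
C1, C2, C3, C4, C5, C6 → 6 sp3 carbons.

6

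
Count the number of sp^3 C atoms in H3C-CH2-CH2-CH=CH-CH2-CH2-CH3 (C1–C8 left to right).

6

C1: sp3 ✓
C2: sp3 ✓
C3: sp3 ✓
C4: sp2
C5: sp2
C6: sp3 ✓
C7: sp3 ✓
C8: sp3 ✓
C1, C2, C3, C6, C7, C8 → 6 sp3 carbons.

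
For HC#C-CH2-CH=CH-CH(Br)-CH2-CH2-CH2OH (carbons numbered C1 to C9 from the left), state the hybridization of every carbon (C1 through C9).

C1 sp, C2 sp, C3 sp3, C4 sp2, C5 sp2, C6 sp3, C7 sp3, C8 sp3, C9 sp3

C1 — 2 σ bonds, plus two π bonds. Steric number 2, so sp.
C2: 2 σ bonds, plus two π bonds; 2 regions of electron density → sp.
C3 — 4 σ bonds. Steric number 4, so sp3.
C4: 3 σ bonds, plus one π bond — 3 electron domains, sp2.
C5: 3 σ bonds, plus one π bond; 3 regions of electron density → sp2.
C6 (4 σ bonds) has steric number 4: sp3.
C7: 4 σ bonds; 4 regions of electron density → sp3.
C8 is sp3: 4 σ bonds, 4 electron-density regions.
C9: 4 σ bonds; 4 regions of electron density → sp3.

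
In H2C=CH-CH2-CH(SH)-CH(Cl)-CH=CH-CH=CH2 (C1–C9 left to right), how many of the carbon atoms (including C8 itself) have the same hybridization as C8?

6

C8 is sp2 (one π bond).
C1: sp2 ✓
C2: sp2 ✓
C3: sp3
C4: sp3
C5: sp3
C6: sp2 ✓
C7: sp2 ✓
C8: sp2 ✓
C9: sp2 ✓
6 carbons are sp2.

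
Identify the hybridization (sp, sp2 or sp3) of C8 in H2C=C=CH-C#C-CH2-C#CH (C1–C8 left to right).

sp

C8: 2 σ bonds, plus two π bonds; 2 regions of electron density → sp.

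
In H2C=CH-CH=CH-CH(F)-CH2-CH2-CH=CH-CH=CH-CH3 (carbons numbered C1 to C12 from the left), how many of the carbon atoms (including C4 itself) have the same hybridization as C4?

C4 is sp2 (one π bond).
C1: sp2 ✓
C2: sp2 ✓
C3: sp2 ✓
C4: sp2 ✓
C5: sp3
C6: sp3
C7: sp3
C8: sp2 ✓
C9: sp2 ✓
C10: sp2 ✓
C11: sp2 ✓
C12: sp3
8 carbons are sp2.

8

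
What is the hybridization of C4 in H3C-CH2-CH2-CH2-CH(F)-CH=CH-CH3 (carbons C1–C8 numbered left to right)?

sp^3

C4 — 4 σ bonds. Steric number 4, so sp3.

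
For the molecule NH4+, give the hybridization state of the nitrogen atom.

sp^3

Four σ bonds, no lone pair → sp3, tetrahedral.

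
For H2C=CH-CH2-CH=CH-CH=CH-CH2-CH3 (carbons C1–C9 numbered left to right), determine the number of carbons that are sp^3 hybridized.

3

C1: sp2
C2: sp2
C3: sp3 ✓
C4: sp2
C5: sp2
C6: sp2
C7: sp2
C8: sp3 ✓
C9: sp3 ✓
C3, C8, C9 → 3 sp3 carbons.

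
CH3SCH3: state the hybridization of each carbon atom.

sp³

Each carbon atom carries 4 σ bonds, giving a steric number of 4, so it is sp3.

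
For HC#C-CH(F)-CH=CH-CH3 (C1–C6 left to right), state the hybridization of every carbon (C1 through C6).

C1 sp, C2 sp, C3 sp3, C4 sp2, C5 sp2, C6 sp3

C1 is sp: 2 σ bonds, plus two π bonds, 2 electron-density regions.
C2 (2 σ bonds, plus two π bonds) has steric number 2: sp.
C3: 4 σ bonds — 4 electron domains, sp3.
C4: 3 σ bonds, plus one π bond — 3 electron domains, sp2.
C5 carries 3 σ bonds, plus one π bond, giving a steric number of 3, so it is sp2.
C6 is sp3: 4 σ bonds, 4 electron-density regions.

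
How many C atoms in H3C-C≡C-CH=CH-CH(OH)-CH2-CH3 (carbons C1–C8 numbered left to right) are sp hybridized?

C1: sp3
C2: sp ✓
C3: sp ✓
C4: sp2
C5: sp2
C6: sp3
C7: sp3
C8: sp3
C2, C3 → 2 sp carbons.

2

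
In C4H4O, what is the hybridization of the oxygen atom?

One O lone pair is in the aromatic π system (p orbital), the other is in an sp2 hybrid in the ring plane; O has two σ bonds + one in-plane lone pair → sp2.

sp2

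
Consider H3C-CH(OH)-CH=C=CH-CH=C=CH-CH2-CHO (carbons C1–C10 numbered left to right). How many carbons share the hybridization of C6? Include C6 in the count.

5

C6 is sp2 (one π bond).
C1: sp3
C2: sp3
C3: sp2 ✓
C4: sp
C5: sp2 ✓
C6: sp2 ✓
C7: sp
C8: sp2 ✓
C9: sp3
C10: sp2 ✓
5 carbons are sp2.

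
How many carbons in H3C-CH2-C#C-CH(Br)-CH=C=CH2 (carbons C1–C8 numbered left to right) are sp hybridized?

3

C1: sp3
C2: sp3
C3: sp ✓
C4: sp ✓
C5: sp3
C6: sp2
C7: sp ✓
C8: sp2
C3, C4, C7 → 3 sp carbons.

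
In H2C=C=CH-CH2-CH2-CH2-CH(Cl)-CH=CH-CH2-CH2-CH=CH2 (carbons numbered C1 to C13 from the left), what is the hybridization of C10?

C10 — 4 σ bonds. Steric number 4, so sp3.

sp3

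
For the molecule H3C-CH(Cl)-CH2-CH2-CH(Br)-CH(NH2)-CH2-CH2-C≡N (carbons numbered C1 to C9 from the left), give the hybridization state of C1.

sp^3

C1 (4 σ bonds) has steric number 4: sp3.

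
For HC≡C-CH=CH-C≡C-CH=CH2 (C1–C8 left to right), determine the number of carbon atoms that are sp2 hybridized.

4

C1: sp
C2: sp
C3: sp2 ✓
C4: sp2 ✓
C5: sp
C6: sp
C7: sp2 ✓
C8: sp2 ✓
C3, C4, C7, C8 → 4 sp2 carbons.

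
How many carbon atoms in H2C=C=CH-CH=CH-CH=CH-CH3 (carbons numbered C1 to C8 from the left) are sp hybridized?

1

C1: sp2
C2: sp ✓
C3: sp2
C4: sp2
C5: sp2
C6: sp2
C7: sp2
C8: sp3
C2 → 1 sp carbon.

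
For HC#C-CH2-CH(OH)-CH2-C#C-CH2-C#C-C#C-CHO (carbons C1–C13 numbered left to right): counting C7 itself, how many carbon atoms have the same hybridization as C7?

8

C7 is sp (two π bonds).
C1: sp ✓
C2: sp ✓
C3: sp3
C4: sp3
C5: sp3
C6: sp ✓
C7: sp ✓
C8: sp3
C9: sp ✓
C10: sp ✓
C11: sp ✓
C12: sp ✓
C13: sp2
8 carbons are sp.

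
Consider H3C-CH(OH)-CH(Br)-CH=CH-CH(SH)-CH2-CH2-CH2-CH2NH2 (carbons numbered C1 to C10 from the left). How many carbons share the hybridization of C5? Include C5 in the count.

2

C5 is sp2 (one π bond).
C1: sp3
C2: sp3
C3: sp3
C4: sp2 ✓
C5: sp2 ✓
C6: sp3
C7: sp3
C8: sp3
C9: sp3
C10: sp3
2 carbons are sp2.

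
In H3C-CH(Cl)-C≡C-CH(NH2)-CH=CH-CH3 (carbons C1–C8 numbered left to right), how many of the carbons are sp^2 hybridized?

C1: sp3
C2: sp3
C3: sp
C4: sp
C5: sp3
C6: sp2 ✓
C7: sp2 ✓
C8: sp3
C6, C7 → 2 sp2 carbons.

2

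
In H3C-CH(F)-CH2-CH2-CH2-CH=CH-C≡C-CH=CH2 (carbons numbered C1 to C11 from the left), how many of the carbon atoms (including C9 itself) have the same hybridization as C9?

C9 is sp (two π bonds).
C1: sp3
C2: sp3
C3: sp3
C4: sp3
C5: sp3
C6: sp2
C7: sp2
C8: sp ✓
C9: sp ✓
C10: sp2
C11: sp2
2 carbons are sp.

2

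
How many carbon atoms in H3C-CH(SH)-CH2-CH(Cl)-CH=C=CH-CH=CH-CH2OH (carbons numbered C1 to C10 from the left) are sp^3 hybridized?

5

C1: sp3 ✓
C2: sp3 ✓
C3: sp3 ✓
C4: sp3 ✓
C5: sp2
C6: sp
C7: sp2
C8: sp2
C9: sp2
C10: sp3 ✓
C1, C2, C3, C4, C10 → 5 sp3 carbons.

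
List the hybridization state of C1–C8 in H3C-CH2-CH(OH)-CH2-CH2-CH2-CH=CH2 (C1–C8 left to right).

C1 sp3, C2 sp3, C3 sp3, C4 sp3, C5 sp3, C6 sp3, C7 sp2, C8 sp2

C1 has 4 σ bonds: steric number 4 → sp3.
C2: 4 σ bonds; 4 regions of electron density → sp3.
C3 (4 σ bonds) has steric number 4: sp3.
C4 carries 4 σ bonds, giving a steric number of 4, so it is sp3.
C5 (4 σ bonds) has steric number 4: sp3.
C6 has 4 σ bonds: steric number 4 → sp3.
C7 (3 σ bonds, plus one π bond) has steric number 3: sp2.
C8 (3 σ bonds, plus one π bond) has steric number 3: sp2.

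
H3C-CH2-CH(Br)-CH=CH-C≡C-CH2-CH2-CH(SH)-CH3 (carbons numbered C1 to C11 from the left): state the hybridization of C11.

C11 — 4 σ bonds. Steric number 4, so sp3.

sp^3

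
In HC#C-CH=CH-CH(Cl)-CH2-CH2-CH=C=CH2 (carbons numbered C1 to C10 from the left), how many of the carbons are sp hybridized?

C1: sp ✓
C2: sp ✓
C3: sp2
C4: sp2
C5: sp3
C6: sp3
C7: sp3
C8: sp2
C9: sp ✓
C10: sp2
C1, C2, C9 → 3 sp carbons.

3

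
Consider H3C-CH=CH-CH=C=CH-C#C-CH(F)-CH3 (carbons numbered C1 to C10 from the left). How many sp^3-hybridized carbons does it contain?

3

C1: sp3 ✓
C2: sp2
C3: sp2
C4: sp2
C5: sp
C6: sp2
C7: sp
C8: sp
C9: sp3 ✓
C10: sp3 ✓
C1, C9, C10 → 3 sp3 carbons.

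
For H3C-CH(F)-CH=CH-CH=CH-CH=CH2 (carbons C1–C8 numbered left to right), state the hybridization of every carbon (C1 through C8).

C1 sp3, C2 sp3, C3 sp2, C4 sp2, C5 sp2, C6 sp2, C7 sp2, C8 sp2

C1 has 4 σ bonds: steric number 4 → sp3.
C2: 4 σ bonds; 4 regions of electron density → sp3.
C3 carries 3 σ bonds, plus one π bond, giving a steric number of 3, so it is sp2.
C4 — 3 σ bonds, plus one π bond. Steric number 3, so sp2.
C5 — 3 σ bonds, plus one π bond. Steric number 3, so sp2.
C6: 3 σ bonds, plus one π bond; 3 regions of electron density → sp2.
C7 has 3 σ bonds, plus one π bond: steric number 3 → sp2.
C8 (3 σ bonds, plus one π bond) has steric number 3: sp2.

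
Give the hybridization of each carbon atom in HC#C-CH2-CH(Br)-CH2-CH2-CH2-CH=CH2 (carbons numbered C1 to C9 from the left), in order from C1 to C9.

C1 carries 2 σ bonds, plus two π bonds, giving a steric number of 2, so it is sp.
C2 carries 2 σ bonds, plus two π bonds, giving a steric number of 2, so it is sp.
C3 is sp3: 4 σ bonds, 4 electron-density regions.
C4 has 4 σ bonds: steric number 4 → sp3.
C5: 4 σ bonds — 4 electron domains, sp3.
C6 carries 4 σ bonds, giving a steric number of 4, so it is sp3.
C7 is sp3: 4 σ bonds, 4 electron-density regions.
C8 has 3 σ bonds, plus one π bond: steric number 3 → sp2.
C9 has 3 σ bonds, plus one π bond: steric number 3 → sp2.

C1 sp, C2 sp, C3 sp3, C4 sp3, C5 sp3, C6 sp3, C7 sp3, C8 sp2, C9 sp2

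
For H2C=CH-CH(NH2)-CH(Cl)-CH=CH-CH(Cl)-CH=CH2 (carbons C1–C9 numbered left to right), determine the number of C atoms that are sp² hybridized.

6

C1: sp2 ✓
C2: sp2 ✓
C3: sp3
C4: sp3
C5: sp2 ✓
C6: sp2 ✓
C7: sp3
C8: sp2 ✓
C9: sp2 ✓
C1, C2, C5, C6, C8, C9 → 6 sp2 carbons.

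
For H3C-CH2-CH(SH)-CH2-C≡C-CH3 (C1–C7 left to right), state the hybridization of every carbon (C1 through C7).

C1 carries 4 σ bonds, giving a steric number of 4, so it is sp3.
C2: 4 σ bonds; 4 regions of electron density → sp3.
C3 (4 σ bonds) has steric number 4: sp3.
C4 — 4 σ bonds. Steric number 4, so sp3.
C5 carries 2 σ bonds, plus two π bonds, giving a steric number of 2, so it is sp.
C6 carries 2 σ bonds, plus two π bonds, giving a steric number of 2, so it is sp.
C7: 4 σ bonds; 4 regions of electron density → sp3.

C1 sp3, C2 sp3, C3 sp3, C4 sp3, C5 sp, C6 sp, C7 sp3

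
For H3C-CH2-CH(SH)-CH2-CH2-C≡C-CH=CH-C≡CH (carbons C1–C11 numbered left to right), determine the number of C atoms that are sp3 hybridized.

C1: sp3 ✓
C2: sp3 ✓
C3: sp3 ✓
C4: sp3 ✓
C5: sp3 ✓
C6: sp
C7: sp
C8: sp2
C9: sp2
C10: sp
C11: sp
C1, C2, C3, C4, C5 → 5 sp3 carbons.

5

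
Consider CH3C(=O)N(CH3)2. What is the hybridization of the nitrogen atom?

Amide resonance: N lone pair conjugated with C=O → sp2.

sp²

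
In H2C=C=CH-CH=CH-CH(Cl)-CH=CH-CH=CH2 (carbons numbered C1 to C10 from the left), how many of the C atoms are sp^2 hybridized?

C1: sp2 ✓
C2: sp
C3: sp2 ✓
C4: sp2 ✓
C5: sp2 ✓
C6: sp3
C7: sp2 ✓
C8: sp2 ✓
C9: sp2 ✓
C10: sp2 ✓
C1, C3, C4, C5, C7, C8, C9, C10 → 8 sp2 carbons.

8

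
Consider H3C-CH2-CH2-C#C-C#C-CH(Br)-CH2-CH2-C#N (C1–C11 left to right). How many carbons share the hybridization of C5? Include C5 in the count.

5

C5 is sp (two π bonds).
C1: sp3
C2: sp3
C3: sp3
C4: sp ✓
C5: sp ✓
C6: sp ✓
C7: sp ✓
C8: sp3
C9: sp3
C10: sp3
C11: sp ✓
5 carbons are sp.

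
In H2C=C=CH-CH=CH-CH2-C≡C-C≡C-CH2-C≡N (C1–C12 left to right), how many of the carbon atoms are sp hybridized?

C1: sp2
C2: sp ✓
C3: sp2
C4: sp2
C5: sp2
C6: sp3
C7: sp ✓
C8: sp ✓
C9: sp ✓
C10: sp ✓
C11: sp3
C12: sp ✓
C2, C7, C8, C9, C10, C12 → 6 sp carbons.

6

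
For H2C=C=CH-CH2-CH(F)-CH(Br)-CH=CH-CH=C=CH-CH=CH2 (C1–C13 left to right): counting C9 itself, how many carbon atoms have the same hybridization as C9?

C9 is sp2 (one π bond).
C1: sp2 ✓
C2: sp
C3: sp2 ✓
C4: sp3
C5: sp3
C6: sp3
C7: sp2 ✓
C8: sp2 ✓
C9: sp2 ✓
C10: sp
C11: sp2 ✓
C12: sp2 ✓
C13: sp2 ✓
8 carbons are sp2.

8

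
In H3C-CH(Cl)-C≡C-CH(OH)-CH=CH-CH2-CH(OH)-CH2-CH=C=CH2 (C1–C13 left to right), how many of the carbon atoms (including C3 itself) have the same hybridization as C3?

C3 is sp (two π bonds).
C1: sp3
C2: sp3
C3: sp ✓
C4: sp ✓
C5: sp3
C6: sp2
C7: sp2
C8: sp3
C9: sp3
C10: sp3
C11: sp2
C12: sp ✓
C13: sp2
3 carbons are sp.

3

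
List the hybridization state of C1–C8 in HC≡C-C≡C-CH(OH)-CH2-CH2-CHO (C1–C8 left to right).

C1 sp, C2 sp, C3 sp, C4 sp, C5 sp3, C6 sp3, C7 sp3, C8 sp2

C1: 2 σ bonds, plus two π bonds; 2 regions of electron density → sp.
C2: 2 σ bonds, plus two π bonds — 2 electron domains, sp.
C3 has 2 σ bonds, plus two π bonds: steric number 2 → sp.
C4 has 2 σ bonds, plus two π bonds: steric number 2 → sp.
C5 has 4 σ bonds: steric number 4 → sp3.
C6 carries 4 σ bonds, giving a steric number of 4, so it is sp3.
C7 (4 σ bonds) has steric number 4: sp3.
C8 carries 3 σ bonds, plus one π bond, giving a steric number of 3, so it is sp2.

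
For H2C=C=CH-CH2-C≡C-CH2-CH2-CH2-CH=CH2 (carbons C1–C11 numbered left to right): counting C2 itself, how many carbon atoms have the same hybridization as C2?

3

C2 is sp (two π bonds).
C1: sp2
C2: sp ✓
C3: sp2
C4: sp3
C5: sp ✓
C6: sp ✓
C7: sp3
C8: sp3
C9: sp3
C10: sp2
C11: sp2
3 carbons are sp.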